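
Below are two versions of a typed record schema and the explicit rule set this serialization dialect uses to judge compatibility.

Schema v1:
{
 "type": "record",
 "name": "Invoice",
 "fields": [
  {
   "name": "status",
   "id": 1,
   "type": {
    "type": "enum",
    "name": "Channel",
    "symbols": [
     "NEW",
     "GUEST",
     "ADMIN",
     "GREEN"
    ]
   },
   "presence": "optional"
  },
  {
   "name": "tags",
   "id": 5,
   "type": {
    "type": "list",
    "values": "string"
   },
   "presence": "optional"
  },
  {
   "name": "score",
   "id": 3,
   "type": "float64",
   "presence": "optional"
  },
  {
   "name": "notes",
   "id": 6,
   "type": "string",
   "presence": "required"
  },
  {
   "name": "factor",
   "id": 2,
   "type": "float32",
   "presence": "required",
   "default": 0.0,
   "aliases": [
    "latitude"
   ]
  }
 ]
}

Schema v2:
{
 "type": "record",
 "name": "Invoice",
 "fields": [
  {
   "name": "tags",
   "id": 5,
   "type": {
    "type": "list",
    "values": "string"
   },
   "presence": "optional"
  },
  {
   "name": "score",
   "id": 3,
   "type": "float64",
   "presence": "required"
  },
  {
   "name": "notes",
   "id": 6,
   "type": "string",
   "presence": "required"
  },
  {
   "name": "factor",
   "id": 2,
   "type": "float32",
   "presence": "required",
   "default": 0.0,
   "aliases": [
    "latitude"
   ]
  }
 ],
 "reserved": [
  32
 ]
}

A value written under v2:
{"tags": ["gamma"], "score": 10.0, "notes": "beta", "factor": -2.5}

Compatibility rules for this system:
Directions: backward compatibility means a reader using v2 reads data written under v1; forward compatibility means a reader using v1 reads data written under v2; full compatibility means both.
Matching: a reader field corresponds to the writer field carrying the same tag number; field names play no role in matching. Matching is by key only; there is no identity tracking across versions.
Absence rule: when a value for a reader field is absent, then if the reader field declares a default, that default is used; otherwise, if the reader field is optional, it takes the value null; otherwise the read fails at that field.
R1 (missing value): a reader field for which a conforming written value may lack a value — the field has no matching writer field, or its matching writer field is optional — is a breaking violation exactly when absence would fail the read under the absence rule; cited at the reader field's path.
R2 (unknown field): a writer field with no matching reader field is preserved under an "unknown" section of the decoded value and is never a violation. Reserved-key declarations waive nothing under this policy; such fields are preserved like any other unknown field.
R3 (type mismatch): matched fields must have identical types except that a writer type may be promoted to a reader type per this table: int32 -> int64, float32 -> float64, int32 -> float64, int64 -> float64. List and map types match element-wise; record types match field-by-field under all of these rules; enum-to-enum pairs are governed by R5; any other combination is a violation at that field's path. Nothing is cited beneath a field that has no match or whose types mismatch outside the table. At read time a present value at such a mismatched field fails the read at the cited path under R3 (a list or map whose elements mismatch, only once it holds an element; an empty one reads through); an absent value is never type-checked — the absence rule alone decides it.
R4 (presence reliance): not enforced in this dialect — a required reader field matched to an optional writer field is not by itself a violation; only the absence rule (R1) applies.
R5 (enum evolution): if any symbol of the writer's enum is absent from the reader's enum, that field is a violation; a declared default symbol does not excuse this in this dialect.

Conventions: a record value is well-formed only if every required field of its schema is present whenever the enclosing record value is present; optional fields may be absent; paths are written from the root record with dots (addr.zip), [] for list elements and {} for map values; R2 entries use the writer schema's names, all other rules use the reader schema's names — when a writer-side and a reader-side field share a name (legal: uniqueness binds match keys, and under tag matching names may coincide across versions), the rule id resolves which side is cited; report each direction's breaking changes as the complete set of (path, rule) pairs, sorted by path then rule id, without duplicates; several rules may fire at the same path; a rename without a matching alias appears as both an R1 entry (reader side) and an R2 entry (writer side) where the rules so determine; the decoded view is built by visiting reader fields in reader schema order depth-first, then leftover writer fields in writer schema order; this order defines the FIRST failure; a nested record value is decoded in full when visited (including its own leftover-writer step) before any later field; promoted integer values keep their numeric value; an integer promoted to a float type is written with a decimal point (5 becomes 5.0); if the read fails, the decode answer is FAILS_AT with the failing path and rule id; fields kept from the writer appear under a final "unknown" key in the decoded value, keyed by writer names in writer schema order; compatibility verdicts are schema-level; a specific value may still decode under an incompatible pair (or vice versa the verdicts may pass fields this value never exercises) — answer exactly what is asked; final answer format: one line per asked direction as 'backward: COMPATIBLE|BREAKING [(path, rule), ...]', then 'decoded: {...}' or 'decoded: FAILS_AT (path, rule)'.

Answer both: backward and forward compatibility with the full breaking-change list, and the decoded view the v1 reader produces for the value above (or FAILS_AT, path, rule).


each type pair in Invoice: writer, then reader
checking backward for Invoice: reader v2 against writer v1:
  tags <- tags (list<string> -> list<string>, writer optional)
  score <- score (float64 -> float64, writer optional)
  notes <- notes (string -> string, writer required)
  factor <- factor (float32 -> float32, writer required)
  status (writer side), unknown to reader
  breaking: (score, R1)
  backward on Invoice therefore BREAKING (1)
checking forward for Invoice: reader v1 against writer v2:
  status has no writer counterpart
  tags <- tags (list<string> -> list<string>, writer optional)
  score <- score (float64 -> float64, writer required)
  notes <- notes (string -> string, writer required)
  factor <- factor (float32 -> float32, writer required)
  nothing fires on Invoice: forward is COMPATIBLE
migrating the Invoice value to v1:
  status := null (missing; optional => null)
  tags := ["gamma"]
  score := 10.0
  notes := "beta"
  factor := -2.5
  => decoded: {"status": null, "tags": ["gamma"], "score": 10.0, "notes": "beta", "factor": -2.5}

backward: BREAKING [(score, R1)]; forward: COMPATIBLE []; decoded: {"status": null, "tags": ["gamma"], "score": 10.0, "notes": "beta", "factor": -2.5}


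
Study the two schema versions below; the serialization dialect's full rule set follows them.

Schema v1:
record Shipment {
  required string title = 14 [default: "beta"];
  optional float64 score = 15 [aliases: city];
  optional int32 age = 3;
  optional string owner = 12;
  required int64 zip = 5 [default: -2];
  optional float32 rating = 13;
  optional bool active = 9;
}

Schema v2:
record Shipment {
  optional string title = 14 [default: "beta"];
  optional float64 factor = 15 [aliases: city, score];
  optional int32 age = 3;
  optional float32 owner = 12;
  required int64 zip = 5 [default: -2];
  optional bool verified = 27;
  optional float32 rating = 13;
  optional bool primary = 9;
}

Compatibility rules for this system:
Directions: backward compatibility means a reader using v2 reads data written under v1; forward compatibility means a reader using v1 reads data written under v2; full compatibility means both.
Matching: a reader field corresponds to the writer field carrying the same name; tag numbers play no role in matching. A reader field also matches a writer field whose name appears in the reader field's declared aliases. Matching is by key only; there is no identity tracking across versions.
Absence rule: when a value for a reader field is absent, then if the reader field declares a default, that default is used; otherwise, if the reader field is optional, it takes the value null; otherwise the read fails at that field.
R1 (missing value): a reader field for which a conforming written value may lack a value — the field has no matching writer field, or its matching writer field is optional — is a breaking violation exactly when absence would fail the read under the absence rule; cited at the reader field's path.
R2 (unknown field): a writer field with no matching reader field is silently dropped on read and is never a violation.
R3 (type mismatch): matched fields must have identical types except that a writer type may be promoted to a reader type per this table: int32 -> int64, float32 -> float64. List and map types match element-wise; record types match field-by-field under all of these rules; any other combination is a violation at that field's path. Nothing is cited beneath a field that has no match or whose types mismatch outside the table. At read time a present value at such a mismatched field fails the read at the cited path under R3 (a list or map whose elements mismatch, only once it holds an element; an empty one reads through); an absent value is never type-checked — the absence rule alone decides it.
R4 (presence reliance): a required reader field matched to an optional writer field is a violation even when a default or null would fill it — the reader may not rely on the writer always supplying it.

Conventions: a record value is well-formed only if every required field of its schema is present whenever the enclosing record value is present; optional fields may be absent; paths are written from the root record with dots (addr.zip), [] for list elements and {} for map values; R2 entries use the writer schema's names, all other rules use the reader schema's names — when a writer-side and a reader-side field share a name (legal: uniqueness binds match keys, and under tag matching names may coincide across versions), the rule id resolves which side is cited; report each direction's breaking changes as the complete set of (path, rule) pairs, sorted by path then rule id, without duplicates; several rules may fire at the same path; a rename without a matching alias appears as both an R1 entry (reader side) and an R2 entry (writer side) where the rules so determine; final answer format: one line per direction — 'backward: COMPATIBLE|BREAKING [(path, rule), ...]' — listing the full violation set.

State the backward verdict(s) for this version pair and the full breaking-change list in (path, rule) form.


backward: BREAKING [(owner, R3)]

in Shipment below, arrows point writer -> reader
checking backward for Shipment: reader v2 against writer v1:
  title: string -> string, writer required; from title
  factor: float64 -> float64, writer optional; from score
  age: int32 -> int32, writer optional; from age
  owner: string -> float32, writer optional; from owner
  zip: int64 -> int64, writer required; from zip
  no writer field matches reader verified
  rating: float32 -> float32, writer optional; from rating
  no writer field matches reader primary
  writer active: unknown to reader
  violation R3 at owner
  => backward: BREAKING (1)
checking off the Shipment differences that do not matter here:
  added field verified to record Shipment: optional bool, tag 27 (in v2 it sits immediately before rating) -> no rule fires on it in Shipment's dialect; the asked verdict holds
  renamed field score to factor in record Shipment (alias score declared on the renamed field) -> no rule fires on it in Shipment's dialect; the asked verdict holds
  renamed field active to primary in record Shipment -> no rule fires on it in Shipment's dialect; the asked verdict holds
  field title in record Shipment: required changed to optional -> affects forward compatibility only, which is not asked


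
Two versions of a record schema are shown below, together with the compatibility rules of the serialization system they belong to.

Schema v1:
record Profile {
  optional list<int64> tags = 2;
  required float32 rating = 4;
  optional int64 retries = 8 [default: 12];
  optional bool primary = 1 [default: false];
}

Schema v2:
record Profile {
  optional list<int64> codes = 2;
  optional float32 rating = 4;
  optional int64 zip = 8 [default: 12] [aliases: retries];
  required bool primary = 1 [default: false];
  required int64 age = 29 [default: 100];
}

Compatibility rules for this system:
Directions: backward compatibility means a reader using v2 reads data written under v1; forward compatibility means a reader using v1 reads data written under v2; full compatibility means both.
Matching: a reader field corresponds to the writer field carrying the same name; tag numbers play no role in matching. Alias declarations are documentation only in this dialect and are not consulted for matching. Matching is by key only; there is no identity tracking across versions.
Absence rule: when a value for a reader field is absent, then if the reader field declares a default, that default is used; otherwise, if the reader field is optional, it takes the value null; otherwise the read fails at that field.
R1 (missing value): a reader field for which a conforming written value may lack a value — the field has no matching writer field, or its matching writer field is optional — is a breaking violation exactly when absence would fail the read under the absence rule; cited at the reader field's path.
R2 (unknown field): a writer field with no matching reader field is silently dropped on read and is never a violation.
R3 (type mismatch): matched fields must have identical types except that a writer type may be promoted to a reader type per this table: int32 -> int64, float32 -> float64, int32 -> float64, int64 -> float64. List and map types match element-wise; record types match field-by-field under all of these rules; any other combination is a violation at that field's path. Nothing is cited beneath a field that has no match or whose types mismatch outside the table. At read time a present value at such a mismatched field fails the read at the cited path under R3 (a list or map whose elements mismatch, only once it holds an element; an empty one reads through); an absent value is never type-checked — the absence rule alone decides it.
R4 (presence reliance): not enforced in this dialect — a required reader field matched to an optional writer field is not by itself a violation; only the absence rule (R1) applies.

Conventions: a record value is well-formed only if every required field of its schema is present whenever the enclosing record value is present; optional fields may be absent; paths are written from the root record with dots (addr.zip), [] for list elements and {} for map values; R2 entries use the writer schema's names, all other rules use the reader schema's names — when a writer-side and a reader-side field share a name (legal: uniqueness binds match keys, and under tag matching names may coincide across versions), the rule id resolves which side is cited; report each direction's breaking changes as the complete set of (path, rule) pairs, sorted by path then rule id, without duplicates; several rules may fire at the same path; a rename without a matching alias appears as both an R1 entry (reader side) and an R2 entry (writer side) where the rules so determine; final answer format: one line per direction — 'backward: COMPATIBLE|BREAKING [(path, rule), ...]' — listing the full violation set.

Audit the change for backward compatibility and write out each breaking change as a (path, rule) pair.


each type pair in Profile: writer, then reader
checking backward for Profile: reader v2 against writer v1:
  codes: no writer-side match
  float32 -> float32, writer required: rating aligns to rating
  zip: no writer-side match
  bool -> bool, writer optional: primary aligns to primary
  age: no writer-side match
  leftover writer field: tags
  leftover writer field: retries
  => no violations; backward on Profile: COMPATIBLE
the rest of the Profile diff is inert for this question:
  renamed field retries to zip in record Profile (alias retries declared on the renamed field) -> fires no rule on Profile, leaving the asked answer as it is
  field rating in record Profile: required changed to optional -> affects forward compatibility only, which is not asked
  renamed field tags to codes in record Profile -> fires no rule on Profile, leaving the asked answer as it is
  field primary in record Profile: optional changed to required -> fires no rule on Profile, leaving the asked answer as it is
  added field age to record Profile: required int64, tag 29, default 100 (in v2 it sits last) -> fires no rule on Profile, leaving the asked answer as it is

backward: COMPATIBLE []


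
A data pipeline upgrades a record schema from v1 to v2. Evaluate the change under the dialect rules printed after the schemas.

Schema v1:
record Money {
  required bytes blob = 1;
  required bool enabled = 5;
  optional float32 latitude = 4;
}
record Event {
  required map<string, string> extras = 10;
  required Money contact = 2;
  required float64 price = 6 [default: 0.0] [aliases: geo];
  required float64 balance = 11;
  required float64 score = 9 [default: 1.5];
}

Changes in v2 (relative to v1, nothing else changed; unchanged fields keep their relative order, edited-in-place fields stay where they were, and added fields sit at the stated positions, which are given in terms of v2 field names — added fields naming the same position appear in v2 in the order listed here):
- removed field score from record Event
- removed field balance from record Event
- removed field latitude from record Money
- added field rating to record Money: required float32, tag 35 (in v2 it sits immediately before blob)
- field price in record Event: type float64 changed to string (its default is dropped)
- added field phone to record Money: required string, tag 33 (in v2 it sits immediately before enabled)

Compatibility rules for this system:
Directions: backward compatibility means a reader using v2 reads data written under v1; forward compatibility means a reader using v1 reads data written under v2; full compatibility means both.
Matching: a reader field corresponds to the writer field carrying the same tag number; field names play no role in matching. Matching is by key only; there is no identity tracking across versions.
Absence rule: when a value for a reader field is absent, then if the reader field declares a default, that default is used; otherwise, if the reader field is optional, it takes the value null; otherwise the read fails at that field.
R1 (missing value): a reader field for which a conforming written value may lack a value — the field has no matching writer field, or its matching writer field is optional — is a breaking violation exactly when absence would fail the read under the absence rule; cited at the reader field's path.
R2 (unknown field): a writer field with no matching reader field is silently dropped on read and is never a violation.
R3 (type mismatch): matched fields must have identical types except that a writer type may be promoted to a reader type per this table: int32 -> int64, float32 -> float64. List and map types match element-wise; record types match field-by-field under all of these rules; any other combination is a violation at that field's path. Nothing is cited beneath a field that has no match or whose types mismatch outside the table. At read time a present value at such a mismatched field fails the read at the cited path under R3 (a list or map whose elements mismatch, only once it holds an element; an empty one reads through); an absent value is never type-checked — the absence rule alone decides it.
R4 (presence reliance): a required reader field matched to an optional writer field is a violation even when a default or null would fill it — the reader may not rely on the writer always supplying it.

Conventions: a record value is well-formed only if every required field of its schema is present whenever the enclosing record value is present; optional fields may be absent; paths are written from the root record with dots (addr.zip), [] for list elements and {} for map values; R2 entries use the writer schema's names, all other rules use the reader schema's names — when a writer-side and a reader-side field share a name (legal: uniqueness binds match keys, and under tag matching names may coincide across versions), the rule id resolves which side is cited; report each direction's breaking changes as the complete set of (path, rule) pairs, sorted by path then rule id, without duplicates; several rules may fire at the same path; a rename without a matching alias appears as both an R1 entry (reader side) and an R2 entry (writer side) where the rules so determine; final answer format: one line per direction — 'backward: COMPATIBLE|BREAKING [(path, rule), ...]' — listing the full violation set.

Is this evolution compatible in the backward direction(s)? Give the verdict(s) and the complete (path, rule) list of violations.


arrows below run writer -> reader for Event
backward for Event (reader v2, writer v1):
  writer required, map<string, string> -> map<string, string>: reader extras maps from writer extras
  writer required, Money -> Money: reader contact maps from writer contact
  writer required, float64 -> string: reader price maps from writer price
  writer field balance has no reader counterpart
  writer field score has no reader counterpart
  contact.rating has no writer counterpart
  writer required, bytes -> bytes: reader contact.blob maps from writer contact.blob
  contact.phone has no writer counterpart
  writer required, bool -> bool: reader contact.enabled maps from writer contact.enabled
  writer field contact.latitude has no reader counterpart
  violation R1 at contact.phone
  violation R1 at contact.rating
  violation R3 at price
  => backward verdict for Event: BREAKING, 3 violation(s)
the rest of the Event diff is inert for this question:
  removed field score from record Event -> inert for the asked Event verdict: nothing fires
  removed field balance from record Event -> affects forward compatibility only, which is not asked
  removed field latitude from record Money -> inert for the asked Event verdict: nothing fires

backward: BREAKING [(contact.phone, R1), (contact.rating, R1), (price, R3)]


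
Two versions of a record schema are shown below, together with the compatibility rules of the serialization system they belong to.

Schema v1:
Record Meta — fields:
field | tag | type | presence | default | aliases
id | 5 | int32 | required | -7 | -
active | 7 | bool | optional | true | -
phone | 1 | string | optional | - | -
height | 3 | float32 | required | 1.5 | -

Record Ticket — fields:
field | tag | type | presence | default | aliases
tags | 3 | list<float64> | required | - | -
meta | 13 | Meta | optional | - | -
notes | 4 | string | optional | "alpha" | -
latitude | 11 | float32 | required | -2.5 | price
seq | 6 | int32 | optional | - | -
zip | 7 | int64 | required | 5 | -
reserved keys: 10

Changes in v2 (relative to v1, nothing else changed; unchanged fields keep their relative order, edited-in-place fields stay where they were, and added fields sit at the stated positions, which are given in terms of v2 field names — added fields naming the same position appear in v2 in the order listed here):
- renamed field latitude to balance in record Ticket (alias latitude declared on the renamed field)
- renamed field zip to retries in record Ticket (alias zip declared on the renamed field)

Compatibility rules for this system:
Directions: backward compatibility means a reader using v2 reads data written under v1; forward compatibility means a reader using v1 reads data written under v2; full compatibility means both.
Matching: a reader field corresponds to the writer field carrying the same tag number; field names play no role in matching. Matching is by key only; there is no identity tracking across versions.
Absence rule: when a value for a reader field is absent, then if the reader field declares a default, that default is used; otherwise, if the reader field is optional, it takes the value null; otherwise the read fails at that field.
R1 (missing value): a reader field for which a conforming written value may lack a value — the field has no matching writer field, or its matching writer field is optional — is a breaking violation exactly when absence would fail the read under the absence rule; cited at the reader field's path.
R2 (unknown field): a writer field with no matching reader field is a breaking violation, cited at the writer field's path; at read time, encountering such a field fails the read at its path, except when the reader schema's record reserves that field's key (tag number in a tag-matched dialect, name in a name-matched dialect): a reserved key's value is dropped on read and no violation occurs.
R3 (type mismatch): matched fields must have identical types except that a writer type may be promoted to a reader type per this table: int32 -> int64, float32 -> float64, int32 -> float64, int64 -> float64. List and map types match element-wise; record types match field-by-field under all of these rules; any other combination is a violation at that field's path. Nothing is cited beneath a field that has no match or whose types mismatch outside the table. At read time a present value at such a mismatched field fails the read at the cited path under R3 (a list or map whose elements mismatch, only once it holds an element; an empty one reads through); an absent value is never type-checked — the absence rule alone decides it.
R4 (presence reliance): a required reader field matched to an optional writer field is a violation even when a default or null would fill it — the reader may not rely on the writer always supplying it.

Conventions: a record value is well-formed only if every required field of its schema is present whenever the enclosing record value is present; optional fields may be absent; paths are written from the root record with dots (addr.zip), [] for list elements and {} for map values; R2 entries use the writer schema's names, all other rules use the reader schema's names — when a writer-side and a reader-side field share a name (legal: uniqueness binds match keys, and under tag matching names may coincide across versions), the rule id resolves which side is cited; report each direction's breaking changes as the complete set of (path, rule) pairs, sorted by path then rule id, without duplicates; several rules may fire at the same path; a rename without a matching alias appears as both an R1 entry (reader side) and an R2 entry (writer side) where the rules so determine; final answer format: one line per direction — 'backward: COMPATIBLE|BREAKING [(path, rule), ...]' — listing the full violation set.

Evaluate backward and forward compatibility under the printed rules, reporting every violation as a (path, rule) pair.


backward: COMPATIBLE []; forward: COMPATIBLE []

the writer's type comes first in each Ticket pair
checking backward for Ticket: reader v2 against writer v1:
  tags <- tags (list<float64> -> list<float64>, writer required)
  meta <- meta (Meta -> Meta, writer optional)
  notes <- notes (string -> string, writer optional)
  balance <- latitude (float32 -> float32, writer required)
  seq <- seq (int32 -> int32, writer optional)
  retries <- zip (int64 -> int64, writer required)
  meta.id <- meta.id (int32 -> int32, writer required)
  meta.active <- meta.active (bool -> bool, writer optional)
  meta.phone <- meta.phone (string -> string, writer optional)
  meta.height <- meta.height (float32 -> float32, writer required)
  => backward verdict for Ticket: COMPATIBLE, no violations
checking forward for Ticket: reader v1 against writer v2:
  tags <- tags (list<float64> -> list<float64>, writer required)
  meta <- meta (Meta -> Meta, writer optional)
  notes <- notes (string -> string, writer optional)
  latitude <- balance (float32 -> float32, writer required)
  seq <- seq (int32 -> int32, writer optional)
  zip <- retries (int64 -> int64, writer required)
  meta.id <- meta.id (int32 -> int32, writer required)
  meta.active <- meta.active (bool -> bool, writer optional)
  meta.phone <- meta.phone (string -> string, writer optional)
  meta.height <- meta.height (float32 -> float32, writer required)
  => forward verdict for Ticket: COMPATIBLE, no violations


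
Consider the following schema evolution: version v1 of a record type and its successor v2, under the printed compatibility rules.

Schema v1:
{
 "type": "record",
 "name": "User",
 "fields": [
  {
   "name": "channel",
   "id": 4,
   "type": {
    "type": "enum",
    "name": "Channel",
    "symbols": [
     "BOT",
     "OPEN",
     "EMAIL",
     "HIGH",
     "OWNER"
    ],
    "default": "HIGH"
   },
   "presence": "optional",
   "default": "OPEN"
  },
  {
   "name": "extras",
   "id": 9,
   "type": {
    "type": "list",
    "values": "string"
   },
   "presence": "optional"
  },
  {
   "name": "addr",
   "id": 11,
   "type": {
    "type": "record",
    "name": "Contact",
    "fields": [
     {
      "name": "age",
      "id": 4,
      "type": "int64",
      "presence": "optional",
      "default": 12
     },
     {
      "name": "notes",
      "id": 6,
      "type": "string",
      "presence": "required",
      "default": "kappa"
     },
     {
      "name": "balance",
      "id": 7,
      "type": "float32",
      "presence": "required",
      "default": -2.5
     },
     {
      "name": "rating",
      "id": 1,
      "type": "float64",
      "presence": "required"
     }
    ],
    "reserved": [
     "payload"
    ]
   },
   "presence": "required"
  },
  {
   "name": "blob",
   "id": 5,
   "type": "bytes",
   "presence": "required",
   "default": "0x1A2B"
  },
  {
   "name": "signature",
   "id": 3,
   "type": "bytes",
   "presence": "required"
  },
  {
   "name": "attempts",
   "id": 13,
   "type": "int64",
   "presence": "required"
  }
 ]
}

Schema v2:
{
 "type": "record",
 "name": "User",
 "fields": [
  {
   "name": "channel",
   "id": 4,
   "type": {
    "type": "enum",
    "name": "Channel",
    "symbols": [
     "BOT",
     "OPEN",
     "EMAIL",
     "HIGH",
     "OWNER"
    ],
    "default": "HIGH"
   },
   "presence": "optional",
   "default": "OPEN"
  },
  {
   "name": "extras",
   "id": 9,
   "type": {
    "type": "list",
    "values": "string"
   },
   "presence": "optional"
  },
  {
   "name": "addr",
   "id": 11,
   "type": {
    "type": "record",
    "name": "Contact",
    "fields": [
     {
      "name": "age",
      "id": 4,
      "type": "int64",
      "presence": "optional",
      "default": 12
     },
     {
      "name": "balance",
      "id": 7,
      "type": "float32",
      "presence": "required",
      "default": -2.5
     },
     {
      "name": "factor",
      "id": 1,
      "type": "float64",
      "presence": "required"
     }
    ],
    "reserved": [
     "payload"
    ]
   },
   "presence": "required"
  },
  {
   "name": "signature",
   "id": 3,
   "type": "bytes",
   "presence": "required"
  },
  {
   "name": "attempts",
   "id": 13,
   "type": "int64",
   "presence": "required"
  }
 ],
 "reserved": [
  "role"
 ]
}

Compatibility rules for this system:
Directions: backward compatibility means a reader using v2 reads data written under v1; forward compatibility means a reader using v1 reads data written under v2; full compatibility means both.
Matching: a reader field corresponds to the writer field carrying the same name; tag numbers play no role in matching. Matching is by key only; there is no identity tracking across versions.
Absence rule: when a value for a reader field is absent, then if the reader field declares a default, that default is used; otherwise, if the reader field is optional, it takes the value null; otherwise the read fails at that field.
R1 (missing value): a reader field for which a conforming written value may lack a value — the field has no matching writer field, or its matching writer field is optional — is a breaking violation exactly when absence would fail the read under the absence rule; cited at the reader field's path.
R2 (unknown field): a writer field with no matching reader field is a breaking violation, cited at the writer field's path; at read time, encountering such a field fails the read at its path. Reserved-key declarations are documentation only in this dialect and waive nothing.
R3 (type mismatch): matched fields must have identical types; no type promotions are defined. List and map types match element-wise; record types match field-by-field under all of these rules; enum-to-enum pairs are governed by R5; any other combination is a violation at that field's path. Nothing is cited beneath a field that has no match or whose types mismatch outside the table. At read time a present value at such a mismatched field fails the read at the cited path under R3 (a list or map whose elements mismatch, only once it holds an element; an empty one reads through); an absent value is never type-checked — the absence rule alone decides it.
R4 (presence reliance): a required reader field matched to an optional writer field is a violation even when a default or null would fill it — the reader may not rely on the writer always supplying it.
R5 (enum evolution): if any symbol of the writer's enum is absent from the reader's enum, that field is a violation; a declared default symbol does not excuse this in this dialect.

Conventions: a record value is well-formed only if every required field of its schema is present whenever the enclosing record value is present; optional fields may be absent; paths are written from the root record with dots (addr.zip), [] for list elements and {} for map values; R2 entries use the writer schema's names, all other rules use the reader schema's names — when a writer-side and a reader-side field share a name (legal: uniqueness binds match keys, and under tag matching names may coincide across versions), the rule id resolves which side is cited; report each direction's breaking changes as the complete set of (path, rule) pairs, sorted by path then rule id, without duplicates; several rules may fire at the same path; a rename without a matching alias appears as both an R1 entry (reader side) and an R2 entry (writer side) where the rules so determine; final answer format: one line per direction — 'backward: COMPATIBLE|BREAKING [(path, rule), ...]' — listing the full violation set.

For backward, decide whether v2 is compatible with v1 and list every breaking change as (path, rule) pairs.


in User below, arrows point writer -> reader
backward analysis of User with v2 as reader and v1 as writer:
  channel <- channel (Channel -> Channel, writer optional)
  extras <- extras (list<string> -> list<string>, writer optional)
  addr <- addr (Contact -> Contact, writer required)
  signature <- signature (bytes -> bytes, writer required)
  attempts <- attempts (int64 -> int64, writer required)
  writer blob: unknown to reader
  addr.age <- addr.age (int64 -> int64, writer optional)
  addr.balance <- addr.balance (float32 -> float32, writer required)
  addr.factor: no writer match
  writer addr.notes: unknown to reader
  writer addr.rating: unknown to reader
  violation R1 at addr.factor
  violation R2 at addr.notes
  violation R2 at addr.rating
  violation R2 at blob
  => backward: BREAKING (4)

backward: BREAKING [(addr.factor, R1), (addr.notes, R2), (addr.rating, R2), (blob, R2)]


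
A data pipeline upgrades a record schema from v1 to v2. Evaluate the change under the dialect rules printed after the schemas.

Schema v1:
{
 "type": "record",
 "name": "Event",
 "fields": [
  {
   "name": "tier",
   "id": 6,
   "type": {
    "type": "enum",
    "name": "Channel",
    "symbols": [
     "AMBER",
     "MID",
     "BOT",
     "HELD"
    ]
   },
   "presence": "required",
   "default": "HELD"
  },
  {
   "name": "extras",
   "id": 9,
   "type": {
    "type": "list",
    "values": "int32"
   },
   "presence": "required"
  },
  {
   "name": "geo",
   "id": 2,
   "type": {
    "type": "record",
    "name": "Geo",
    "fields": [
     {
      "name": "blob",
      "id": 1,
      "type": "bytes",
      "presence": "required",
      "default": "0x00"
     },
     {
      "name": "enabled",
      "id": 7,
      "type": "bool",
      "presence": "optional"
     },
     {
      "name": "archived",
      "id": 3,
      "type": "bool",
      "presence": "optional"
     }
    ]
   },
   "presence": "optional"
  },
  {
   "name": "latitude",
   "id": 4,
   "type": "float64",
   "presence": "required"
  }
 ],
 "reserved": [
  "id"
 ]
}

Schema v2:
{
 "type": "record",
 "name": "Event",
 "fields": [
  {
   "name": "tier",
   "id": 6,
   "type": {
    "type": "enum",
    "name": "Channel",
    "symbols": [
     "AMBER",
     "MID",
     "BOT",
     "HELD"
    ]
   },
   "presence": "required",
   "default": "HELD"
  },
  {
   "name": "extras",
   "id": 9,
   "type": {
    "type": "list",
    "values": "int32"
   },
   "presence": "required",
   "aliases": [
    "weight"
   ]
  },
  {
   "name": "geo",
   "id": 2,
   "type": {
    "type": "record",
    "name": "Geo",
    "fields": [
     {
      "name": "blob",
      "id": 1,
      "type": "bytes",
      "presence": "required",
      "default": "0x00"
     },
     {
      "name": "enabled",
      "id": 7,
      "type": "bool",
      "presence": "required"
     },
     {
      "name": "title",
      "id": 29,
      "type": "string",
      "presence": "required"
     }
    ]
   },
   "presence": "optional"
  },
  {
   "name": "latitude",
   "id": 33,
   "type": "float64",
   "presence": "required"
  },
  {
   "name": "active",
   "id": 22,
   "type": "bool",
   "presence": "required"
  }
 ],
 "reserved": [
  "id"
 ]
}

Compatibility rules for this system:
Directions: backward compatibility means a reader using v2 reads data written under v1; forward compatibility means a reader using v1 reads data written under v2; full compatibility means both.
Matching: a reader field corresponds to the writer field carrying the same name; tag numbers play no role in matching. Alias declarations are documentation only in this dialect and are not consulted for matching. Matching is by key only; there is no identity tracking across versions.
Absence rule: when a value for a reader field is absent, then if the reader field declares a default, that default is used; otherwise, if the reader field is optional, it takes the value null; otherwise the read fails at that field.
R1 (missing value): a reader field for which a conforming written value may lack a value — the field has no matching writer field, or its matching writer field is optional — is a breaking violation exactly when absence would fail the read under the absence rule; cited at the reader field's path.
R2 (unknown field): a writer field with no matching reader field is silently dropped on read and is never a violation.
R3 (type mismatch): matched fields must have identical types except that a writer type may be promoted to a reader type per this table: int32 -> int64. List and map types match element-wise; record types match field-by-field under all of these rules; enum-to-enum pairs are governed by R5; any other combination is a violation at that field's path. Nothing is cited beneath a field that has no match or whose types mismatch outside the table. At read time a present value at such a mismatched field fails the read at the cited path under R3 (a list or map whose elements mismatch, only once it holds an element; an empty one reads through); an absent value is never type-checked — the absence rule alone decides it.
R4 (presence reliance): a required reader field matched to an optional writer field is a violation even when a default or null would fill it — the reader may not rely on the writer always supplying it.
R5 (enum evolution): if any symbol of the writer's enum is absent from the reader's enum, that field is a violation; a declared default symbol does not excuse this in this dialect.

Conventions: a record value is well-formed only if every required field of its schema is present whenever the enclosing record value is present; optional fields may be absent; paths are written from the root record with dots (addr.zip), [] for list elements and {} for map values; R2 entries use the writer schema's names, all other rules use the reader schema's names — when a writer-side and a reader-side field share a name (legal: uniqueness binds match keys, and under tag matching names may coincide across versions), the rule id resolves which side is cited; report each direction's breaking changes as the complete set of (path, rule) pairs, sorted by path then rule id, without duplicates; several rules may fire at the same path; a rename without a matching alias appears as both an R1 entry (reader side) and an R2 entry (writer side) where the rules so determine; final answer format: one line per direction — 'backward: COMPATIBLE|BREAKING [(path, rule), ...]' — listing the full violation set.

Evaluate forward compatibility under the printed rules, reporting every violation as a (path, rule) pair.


each type pair in Event: writer, then reader
forward on Event — v1 reading data written by v2:
  tier: paired with writer tier (Channel -> Channel; writer required)
  extras: paired with writer extras (list<int32> -> list<int32>; writer required)
  geo: paired with writer geo (Geo -> Geo; writer optional)
  latitude: paired with writer latitude (float64 -> float64; writer required)
  leftover writer field: active
  geo.blob: paired with writer geo.blob (bytes -> bytes; writer required)
  geo.enabled: paired with writer geo.enabled (bool -> bool; writer required)
  geo.archived: no writer-side match
  leftover writer field: geo.title
  => no violations; forward on Event: COMPATIBLE
diffs on Event not affecting the asked answer:
  added field active to record Event: required bool, tag 22 (in v2 it sits last) -> affects backward compatibility only, which is not asked
  field latitude in record Event: tag 4 changed to 33 -> fires no rule on Event, leaving the asked answer as it is
  field enabled in record Geo: optional changed to required -> affects backward compatibility only, which is not asked
  added field title to record Geo: required string, tag 29 (in v2 it sits last) -> affects backward compatibility only, which is not asked
  removed field archived from record Geo -> fires no rule on Event, leaving the asked answer as it is

forward: COMPATIBLE []
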